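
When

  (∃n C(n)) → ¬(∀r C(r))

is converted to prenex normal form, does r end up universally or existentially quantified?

Rewrite implications/biconditionals: A → B as ¬A ∨ B.
  ¬(∃n C(n)) ∨ ¬(∀r C(r))
Move each ¬ inward, flipping quantifiers it crosses:
  (∀n ¬C(n)) ∨ (∃r ¬C(r))
All bound variables are already distinct, so no renaming is needed.
Pull the quantifiers to the front (each side's bound variable is not free in the other side):
  ∀n ∃r (¬C(n) ∨ ¬C(r))
The quantifier ∀r sits under an odd number of negations (counting the antecedent side of each →), so it flips to ∃r.

existential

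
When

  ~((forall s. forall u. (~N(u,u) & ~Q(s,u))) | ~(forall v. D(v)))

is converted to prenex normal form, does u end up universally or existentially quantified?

Drive negations inward (¬∀x A ≡ ∃x ¬A, ¬∃x A ≡ ∀x ¬A, De Morgan for ∧/∨):
  (exists s. exists u. (N(u,u) | Q(s,u))) & (forall v. D(v))
Extract every quantifier outward, since the variables are now distinct and don't occur free across branches:
  exists s. exists u. forall v. ((N(u,u) | Q(s,u)) & D(v))
The quantifier forall u sits under an odd number of negations, so it flips to exists u.

existential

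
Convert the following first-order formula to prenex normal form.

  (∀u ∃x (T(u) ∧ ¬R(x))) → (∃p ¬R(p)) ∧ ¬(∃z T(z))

Eliminate → and ↔ using ¬ and ∨.
  ¬(∀u ∃x (T(u) ∧ ¬R(x))) ∨ (∃p ¬R(p)) ∧ ¬(∃z T(z))
Move each ¬ inward, flipping quantifiers it crosses:
  (∃u ∀x (¬T(u) ∨ R(x))) ∨ (∃p ¬R(p)) ∧ (∀z ¬T(z))
All bound variables are already distinct, so no renaming is needed.
Extract every quantifier outward, since the variables are now distinct and don't occur free across branches:
  ∃u ∀x ∃p ∀z (¬T(u) ∨ R(x) ∨ ¬R(p) ∧ ¬T(z))

∃u ∀x ∃p ∀z (¬T(u) ∨ R(x) ∨ ¬R(p) ∧ ¬T(z))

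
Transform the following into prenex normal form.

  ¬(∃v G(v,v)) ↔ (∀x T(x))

∃v ∀x ∃y1 ∀y ((G(v,v) ∨ T(x)) ∧ (¬T(y1) ∨ ¬G(y,y)))

First replace A → B with ¬A ∨ B; A ↔ B as (¬A ∨ B) ∧ (¬B ∨ A).
  (¬¬(∃v G(v,v)) ∨ (∀x T(x))) ∧ (¬(∀x T(x)) ∨ ¬(∃v G(v,v)))
Move each ¬ inward, flipping quantifiers it crosses:
  ((∃v G(v,v)) ∨ (∀x T(x))) ∧ ((∃x ¬T(x)) ∨ (∀v ¬G(v,v)))
Give each quantifier a distinct variable: x↦y1, v↦y.
  ((∃v G(v,v)) ∨ (∀x T(x))) ∧ ((∃y1 ¬T(y1)) ∨ (∀y ¬G(y,y)))
Finally move all quantifiers to the prefix:
  ∃v ∀x ∃y1 ∀y ((G(v,v) ∨ T(x)) ∧ (¬T(y1) ∨ ¬G(y,y)))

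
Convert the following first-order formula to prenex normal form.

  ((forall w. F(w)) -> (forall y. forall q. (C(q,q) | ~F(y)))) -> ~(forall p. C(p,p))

Rewrite implications/biconditionals: A → B as ¬A ∨ B.
  ~(~(forall w. F(w)) | (forall y. forall q. (C(q,q) | ~F(y)))) | ~(forall p. C(p,p))
Drive negations inward (¬∀x A ≡ ∃x ¬A, ¬∃x A ≡ ∀x ¬A, De Morgan for ∧/∨):
  (forall w. F(w)) & (exists y. exists q. (~C(q,q) & F(y))) | (exists p. ~C(p,p))
All bound variables are already distinct, so no renaming is needed.
Finally move all quantifiers to the prefix:
  forall w. exists y. exists q. exists p. (F(w) & ~C(q,q) & F(y) | ~C(p,p))

forall w. exists y. exists q. exists p. (F(w) & ~C(q,q) & F(y) | ~C(p,p))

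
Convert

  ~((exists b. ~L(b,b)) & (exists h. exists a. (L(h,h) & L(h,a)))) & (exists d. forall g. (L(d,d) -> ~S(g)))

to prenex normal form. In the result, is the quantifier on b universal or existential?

Rewrite implications/biconditionals: A → B as ¬A ∨ B.
  ~((exists b. ~L(b,b)) & (exists h. exists a. (L(h,h) & L(h,a)))) & (exists d. forall g. (~L(d,d) | ~S(g)))
Push ¬ through the quantifiers and connectives to reach negation normal form:
  ((forall b. L(b,b)) | (forall h. forall a. (~L(h,h) | ~L(h,a)))) & (exists d. forall g. (~L(d,d) | ~S(g)))
Finally move all quantifiers to the prefix:
  forall b. forall h. forall a. exists d. forall g. ((L(b,b) | ~L(h,h) | ~L(h,a)) & (~L(d,d) | ~S(g)))
The quantifier exists b sits under an odd number of negations (counting the antecedent side of each →), so it flips to forall b.

universal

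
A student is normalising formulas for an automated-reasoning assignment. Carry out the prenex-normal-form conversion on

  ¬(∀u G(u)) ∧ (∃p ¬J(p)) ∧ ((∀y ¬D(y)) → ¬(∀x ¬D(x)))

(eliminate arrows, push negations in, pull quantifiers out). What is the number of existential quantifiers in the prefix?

First replace A → B with ¬A ∨ B.
  ¬(∀u G(u)) ∧ (∃p ¬J(p)) ∧ (¬(∀y ¬D(y)) ∨ ¬(∀x ¬D(x)))
Drive negations inward (¬∀x A ≡ ∃x ¬A, ¬∃x A ≡ ∀x ¬A, De Morgan for ∧/∨):
  (∃u ¬G(u)) ∧ (∃p ¬J(p)) ∧ ((∃y D(y)) ∨ (∃x D(x)))
All bound variables are already distinct, so no renaming is needed.
Extract every quantifier outward, since the variables are now distinct and don't occur free across branches:
  ∃u ∃p ∃y ∃x (¬G(u) ∧ ¬J(p) ∧ (D(y) ∨ D(x)))
The prefix is ∃u ∃p ∃y ∃x: 0 universal, 4 existential.

4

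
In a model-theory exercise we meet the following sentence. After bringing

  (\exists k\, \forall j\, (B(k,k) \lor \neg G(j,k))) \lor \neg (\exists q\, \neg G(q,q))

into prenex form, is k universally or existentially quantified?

Drive negations inward (¬∀x A ≡ ∃x ¬A, ¬∃x A ≡ ∀x ¬A, De Morgan for ∧/∨):
  (\exists k\, \forall j\, (B(k,k) \lor \neg G(j,k))) \lor (\forall q\, G(q,q))
Pull the quantifiers to the front (each side's bound variable is not free in the other side):
  \exists k\, \forall j\, \forall q\, (B(k,k) \lor \neg G(j,k) \lor G(q,q))
The quantifier \exists k sits under an even number of negations, so it remains existential.

existential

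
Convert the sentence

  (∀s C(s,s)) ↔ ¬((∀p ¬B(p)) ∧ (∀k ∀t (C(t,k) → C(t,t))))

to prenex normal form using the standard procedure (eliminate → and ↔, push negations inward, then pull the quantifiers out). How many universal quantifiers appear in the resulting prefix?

4

Eliminate → and ↔ using ¬ and ∨; A ↔ B as (¬A ∨ B) ∧ (¬B ∨ A).
  (¬(∀s C(s,s)) ∨ ¬((∀p ¬B(p)) ∧ (∀k ∀t (¬C(t,k) ∨ C(t,t))))) ∧ (¬¬((∀p ¬B(p)) ∧ (∀k ∀t (¬C(t,k) ∨ C(t,t)))) ∨ (∀s C(s,s)))
Drive negations inward (¬∀x A ≡ ∃x ¬A, ¬∃x A ≡ ∀x ¬A, De Morgan for ∧/∨):
  ((∃s ¬C(s,s)) ∨ (∃p B(p)) ∨ (∃k ∃t (C(t,k) ∧ ¬C(t,t)))) ∧ ((∀p ¬B(p)) ∧ (∀k ∀t (¬C(t,k) ∨ C(t,t))) ∨ (∀s C(s,s)))
Rename bound variables to avoid capture: p↦v, k↦b, t↦c, s↦u.
  ((∃s ¬C(s,s)) ∨ (∃p B(p)) ∨ (∃k ∃t (C(t,k) ∧ ¬C(t,t)))) ∧ ((∀v ¬B(v)) ∧ (∀b ∀c (¬C(c,b) ∨ C(c,c))) ∨ (∀u C(u,u)))
Extract every quantifier outward, since the variables are now distinct and don't occur free across branches:
  ∃s ∃p ∃k ∃t ∀v ∀b ∀c ∀u ((¬C(s,s) ∨ B(p) ∨ C(t,k) ∧ ¬C(t,t)) ∧ (¬B(v) ∧ (¬C(c,b) ∨ C(c,c)) ∨ C(u,u)))
The prefix is ∃s ∃p ∃k ∃t ∀v ∀b ∀c ∀u: 4 universal, 4 existential.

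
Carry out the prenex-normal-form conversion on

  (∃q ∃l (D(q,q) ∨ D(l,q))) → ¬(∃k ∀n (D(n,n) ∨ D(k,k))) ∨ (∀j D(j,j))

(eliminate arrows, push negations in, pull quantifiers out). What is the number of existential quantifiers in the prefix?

First replace A → B with ¬A ∨ B.
  ¬(∃q ∃l (D(q,q) ∨ D(l,q))) ∨ ¬(∃k ∀n (D(n,n) ∨ D(k,k))) ∨ (∀j D(j,j))
Push ¬ through the quantifiers and connectives to reach negation normal form:
  (∀q ∀l (¬D(q,q) ∧ ¬D(l,q))) ∨ (∀k ∃n (¬D(n,n) ∧ ¬D(k,k))) ∨ (∀j D(j,j))
All bound variables are already distinct, so no renaming is needed.
Extract every quantifier outward, since the variables are now distinct and don't occur free across branches:
  ∀q ∀l ∀k ∃n ∀j (¬D(q,q) ∧ ¬D(l,q) ∨ ¬D(n,n) ∧ ¬D(k,k) ∨ D(j,j))
The prefix is ∀q ∀l ∀k ∃n ∀j: 4 universal, 1 existential.

1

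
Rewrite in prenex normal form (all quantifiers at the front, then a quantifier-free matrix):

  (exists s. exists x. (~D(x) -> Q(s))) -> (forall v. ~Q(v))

Eliminate → and ↔ using ¬ and ∨.
  ~(exists s. exists x. (~~D(x) | Q(s))) | (forall v. ~Q(v))
Move each ¬ inward, flipping quantifiers it crosses:
  (forall s. forall x. (~D(x) & ~Q(s))) | (forall v. ~Q(v))
Extract every quantifier outward, since the variables are now distinct and don't occur free across branches:
  forall s. forall x. forall v. (~D(x) & ~Q(s) | ~Q(v))

forall s. forall x. forall v. (~D(x) & ~Q(s) | ~Q(v))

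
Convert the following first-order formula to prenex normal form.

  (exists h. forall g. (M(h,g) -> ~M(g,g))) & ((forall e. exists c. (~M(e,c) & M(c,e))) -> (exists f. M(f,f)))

Rewrite implications/biconditionals: A → B as ¬A ∨ B.
  (exists h. forall g. (~M(h,g) | ~M(g,g))) & (~(forall e. exists c. (~M(e,c) & M(c,e))) | (exists f. M(f,f)))
Move each ¬ inward, flipping quantifiers it crosses:
  (exists h. forall g. (~M(h,g) | ~M(g,g))) & ((exists e. forall c. (M(e,c) | ~M(c,e))) | (exists f. M(f,f)))
All bound variables are already distinct, so no renaming is needed.
Pull the quantifiers to the front (each side's bound variable is not free in the other side):
  exists h. forall g. exists e. forall c. exists f. ((~M(h,g) | ~M(g,g)) & (M(e,c) | ~M(c,e) | M(f,f)))

exists h. forall g. exists e. forall c. exists f. ((~M(h,g) | ~M(g,g)) & (M(e,c) | ~M(c,e) | M(f,f)))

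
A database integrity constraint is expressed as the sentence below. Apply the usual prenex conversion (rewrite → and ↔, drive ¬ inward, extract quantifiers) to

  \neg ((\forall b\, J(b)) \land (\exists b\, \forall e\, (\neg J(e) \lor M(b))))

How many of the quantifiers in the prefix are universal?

1

Push ¬ through the quantifiers and connectives to reach negation normal form:
  (\exists b\, \neg J(b)) \lor (\forall b\, \exists e\, (J(e) \land \neg M(b)))
Rename bound variables to avoid capture: b↦t.
  (\exists b\, \neg J(b)) \lor (\forall t\, \exists e\, (J(e) \land \neg M(t)))
Finally move all quantifiers to the prefix:
  \exists b\, \forall t\, \exists e\, (\neg J(b) \lor J(e) \land \neg M(t))
The prefix is \exists b \forall t \exists e: 1 universal, 2 existential.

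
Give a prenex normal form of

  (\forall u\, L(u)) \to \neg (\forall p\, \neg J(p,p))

\exists u\, \exists p\, (\neg L(u) \lor J(p,p))

Rewrite implications/biconditionals: A → B as ¬A ∨ B.
  \neg (\forall u\, L(u)) \lor \neg (\forall p\, \neg J(p,p))
Move each ¬ inward, flipping quantifiers it crosses:
  (\exists u\, \neg L(u)) \lor (\exists p\, J(p,p))
Finally move all quantifiers to the prefix:
  \exists u\, \exists p\, (\neg L(u) \lor J(p,p))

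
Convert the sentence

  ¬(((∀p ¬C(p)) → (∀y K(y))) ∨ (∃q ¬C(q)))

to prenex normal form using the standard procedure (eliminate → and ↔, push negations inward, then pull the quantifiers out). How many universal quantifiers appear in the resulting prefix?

Eliminate → and ↔ using ¬ and ∨.
  ¬(¬(∀p ¬C(p)) ∨ (∀y K(y)) ∨ (∃q ¬C(q)))
Push ¬ through the quantifiers and connectives to reach negation normal form:
  (∀p ¬C(p)) ∧ (∃y ¬K(y)) ∧ (∀q C(q))
Pull the quantifiers to the front (each side's bound variable is not free in the other side):
  ∀p ∃y ∀q (¬C(p) ∧ ¬K(y) ∧ C(q))
The prefix is ∀p ∃y ∀q: 2 universal, 1 existential.

2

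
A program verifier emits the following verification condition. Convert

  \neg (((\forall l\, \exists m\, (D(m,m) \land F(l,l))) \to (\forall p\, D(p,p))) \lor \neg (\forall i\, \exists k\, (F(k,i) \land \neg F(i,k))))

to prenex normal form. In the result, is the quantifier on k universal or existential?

existential

First replace A → B with ¬A ∨ B.
  \neg (\neg (\forall l\, \exists m\, (D(m,m) \land F(l,l))) \lor (\forall p\, D(p,p)) \lor \neg (\forall i\, \exists k\, (F(k,i) \land \neg F(i,k))))
Move each ¬ inward, flipping quantifiers it crosses:
  (\forall l\, \exists m\, (D(m,m) \land F(l,l))) \land (\exists p\, \neg D(p,p)) \land (\forall i\, \exists k\, (F(k,i) \land \neg F(i,k)))
All bound variables are already distinct, so no renaming is needed.
Extract every quantifier outward, since the variables are now distinct and don't occur free across branches:
  \forall l\, \exists m\, \exists p\, \forall i\, \exists k\, (D(m,m) \land F(l,l) \land \neg D(p,p) \land F(k,i) \land \neg F(i,k))
The quantifier \exists k sits under an even number of negations (counting the antecedent side of each →), so it remains existential.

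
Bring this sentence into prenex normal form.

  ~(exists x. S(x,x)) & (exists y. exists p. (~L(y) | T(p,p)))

Drive negations inward (¬∀x A ≡ ∃x ¬A, ¬∃x A ≡ ∀x ¬A, De Morgan for ∧/∨):
  (forall x. ~S(x,x)) & (exists y. exists p. (~L(y) | T(p,p)))
All bound variables are already distinct, so no renaming is needed.
Pull the quantifiers to the front (each side's bound variable is not free in the other side):
  forall x. exists y. exists p. (~S(x,x) & (~L(y) | T(p,p)))

forall x. exists y. exists p. (~S(x,x) & (~L(y) | T(p,p)))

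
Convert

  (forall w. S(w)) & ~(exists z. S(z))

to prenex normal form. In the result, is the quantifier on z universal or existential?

universal

Drive negations inward (¬∀x A ≡ ∃x ¬A, ¬∃x A ≡ ∀x ¬A, De Morgan for ∧/∨):
  (forall w. S(w)) & (forall z. ~S(z))
All bound variables are already distinct, so no renaming is needed.
Finally move all quantifiers to the prefix:
  forall w. forall z. (S(w) & ~S(z))
The quantifier exists z sits under an odd number of negations, so it flips to forall z.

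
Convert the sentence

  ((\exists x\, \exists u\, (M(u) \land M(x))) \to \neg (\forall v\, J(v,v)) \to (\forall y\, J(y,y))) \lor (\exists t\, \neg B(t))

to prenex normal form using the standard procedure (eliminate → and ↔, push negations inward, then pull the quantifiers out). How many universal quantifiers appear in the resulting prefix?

Eliminate → and ↔ using ¬ and ∨.
  \neg (\exists x\, \exists u\, (M(u) \land M(x))) \lor \neg \neg (\forall v\, J(v,v)) \lor (\forall y\, J(y,y)) \lor (\exists t\, \neg B(t))
Move each ¬ inward, flipping quantifiers it crosses:
  (\forall x\, \forall u\, (\neg M(u) \lor \neg M(x))) \lor (\forall v\, J(v,v)) \lor (\forall y\, J(y,y)) \lor (\exists t\, \neg B(t))
Finally move all quantifiers to the prefix:
  \forall x\, \forall u\, \forall v\, \forall y\, \exists t\, (\neg M(u) \lor \neg M(x) \lor J(v,v) \lor J(y,y) \lor \neg B(t))
The prefix is \forall x \forall u \forall v \forall y \exists t: 4 universal, 1 existential.

4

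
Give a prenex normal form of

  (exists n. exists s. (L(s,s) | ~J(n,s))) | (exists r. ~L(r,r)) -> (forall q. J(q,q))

Eliminate → and ↔ using ¬ and ∨.
  ~((exists n. exists s. (L(s,s) | ~J(n,s))) | (exists r. ~L(r,r))) | (forall q. J(q,q))
Move each ¬ inward, flipping quantifiers it crosses:
  (forall n. forall s. (~L(s,s) & J(n,s))) & (forall r. L(r,r)) | (forall q. J(q,q))
All bound variables are already distinct, so no renaming is needed.
Extract every quantifier outward, since the variables are now distinct and don't occur free across branches:
  forall n. forall s. forall r. forall q. (~L(s,s) & J(n,s) & L(r,r) | J(q,q))

forall n. forall s. forall r. forall q. (~L(s,s) & J(n,s) & L(r,r) | J(q,q))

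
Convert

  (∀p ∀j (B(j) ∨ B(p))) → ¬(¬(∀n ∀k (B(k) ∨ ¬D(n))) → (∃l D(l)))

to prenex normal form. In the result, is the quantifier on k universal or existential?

existential

Rewrite implications/biconditionals: A → B as ¬A ∨ B.
  ¬(∀p ∀j (B(j) ∨ B(p))) ∨ ¬(¬¬(∀n ∀k (B(k) ∨ ¬D(n))) ∨ (∃l D(l)))
Drive negations inward (¬∀x A ≡ ∃x ¬A, ¬∃x A ≡ ∀x ¬A, De Morgan for ∧/∨):
  (∃p ∃j (¬B(j) ∧ ¬B(p))) ∨ (∃n ∃k (¬B(k) ∧ D(n))) ∧ (∀l ¬D(l))
All bound variables are already distinct, so no renaming is needed.
Extract every quantifier outward, since the variables are now distinct and don't occur free across branches:
  ∃p ∃j ∃n ∃k ∀l (¬B(j) ∧ ¬B(p) ∨ ¬B(k) ∧ D(n) ∧ ¬D(l))
The quantifier ∀k sits under an odd number of negations (counting the antecedent side of each →), so it flips to ∃k.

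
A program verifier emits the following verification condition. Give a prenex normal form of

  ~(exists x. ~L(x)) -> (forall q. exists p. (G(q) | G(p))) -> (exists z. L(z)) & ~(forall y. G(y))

exists x. exists q. forall p. exists z. exists y. (~L(x) | ~G(q) & ~G(p) | L(z) & ~G(y))

Rewrite implications/biconditionals: A → B as ¬A ∨ B.
  ~~(exists x. ~L(x)) | ~(forall q. exists p. (G(q) | G(p))) | (exists z. L(z)) & ~(forall y. G(y))
Push ¬ through the quantifiers and connectives to reach negation normal form:
  (exists x. ~L(x)) | (exists q. forall p. (~G(q) & ~G(p))) | (exists z. L(z)) & (exists y. ~G(y))
All bound variables are already distinct, so no renaming is needed.
Finally move all quantifiers to the prefix:
  exists x. exists q. forall p. exists z. exists y. (~L(x) | ~G(q) & ~G(p) | L(z) & ~G(y))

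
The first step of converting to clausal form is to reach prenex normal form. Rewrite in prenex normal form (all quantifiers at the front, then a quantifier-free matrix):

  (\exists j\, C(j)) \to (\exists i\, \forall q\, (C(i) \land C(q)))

Eliminate → and ↔ using ¬ and ∨.
  \neg (\exists j\, C(j)) \lor (\exists i\, \forall q\, (C(i) \land C(q)))
Move each ¬ inward, flipping quantifiers it crosses:
  (\forall j\, \neg C(j)) \lor (\exists i\, \forall q\, (C(i) \land C(q)))
All bound variables are already distinct, so no renaming is needed.
Extract every quantifier outward, since the variables are now distinct and don't occur free across branches:
  \forall j\, \exists i\, \forall q\, (\neg C(j) \lor C(i) \land C(q))

\forall j\, \exists i\, \forall q\, (\neg C(j) \lor C(i) \land C(q))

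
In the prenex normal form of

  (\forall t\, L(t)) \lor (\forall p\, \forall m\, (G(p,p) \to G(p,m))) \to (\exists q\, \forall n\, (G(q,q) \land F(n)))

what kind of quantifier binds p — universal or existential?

Eliminate → and ↔ using ¬ and ∨.
  \neg ((\forall t\, L(t)) \lor (\forall p\, \forall m\, (\neg G(p,p) \lor G(p,m)))) \lor (\exists q\, \forall n\, (G(q,q) \land F(n)))
Move each ¬ inward, flipping quantifiers it crosses:
  (\exists t\, \neg L(t)) \land (\exists p\, \exists m\, (G(p,p) \land \neg G(p,m))) \lor (\exists q\, \forall n\, (G(q,q) \land F(n)))
Extract every quantifier outward, since the variables are now distinct and don't occur free across branches:
  \exists t\, \exists p\, \exists m\, \exists q\, \forall n\, (\neg L(t) \land G(p,p) \land \neg G(p,m) \lor G(q,q) \land F(n))
The quantifier \forall p sits under an odd number of negations (counting the antecedent side of each →), so it flips to \exists p.

existential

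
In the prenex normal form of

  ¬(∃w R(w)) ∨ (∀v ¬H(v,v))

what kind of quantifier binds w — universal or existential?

Push ¬ through the quantifiers and connectives to reach negation normal form:
  (∀w ¬R(w)) ∨ (∀v ¬H(v,v))
All bound variables are already distinct, so no renaming is needed.
Extract every quantifier outward, since the variables are now distinct and don't occur free across branches:
  ∀w ∀v (¬R(w) ∨ ¬H(v,v))
The quantifier ∃w sits under an odd number of negations, so it flips to ∀w.

universal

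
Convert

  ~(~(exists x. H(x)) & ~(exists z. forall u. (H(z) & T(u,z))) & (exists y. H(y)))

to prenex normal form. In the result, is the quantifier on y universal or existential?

universal

Drive negations inward (¬∀x A ≡ ∃x ¬A, ¬∃x A ≡ ∀x ¬A, De Morgan for ∧/∨):
  (exists x. H(x)) | (exists z. forall u. (H(z) & T(u,z))) | (forall y. ~H(y))
All bound variables are already distinct, so no renaming is needed.
Finally move all quantifiers to the prefix:
  exists x. exists z. forall u. forall y. (H(x) | H(z) & T(u,z) | ~H(y))
The quantifier exists y sits under an odd number of negations, so it flips to forall y.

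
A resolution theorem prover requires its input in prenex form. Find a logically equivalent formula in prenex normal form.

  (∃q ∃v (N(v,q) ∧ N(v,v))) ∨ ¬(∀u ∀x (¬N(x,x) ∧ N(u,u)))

Push ¬ through the quantifiers and connectives to reach negation normal form:
  (∃q ∃v (N(v,q) ∧ N(v,v))) ∨ (∃u ∃x (N(x,x) ∨ ¬N(u,u)))
Pull the quantifiers to the front (each side's bound variable is not free in the other side):
  ∃q ∃v ∃u ∃x (N(v,q) ∧ N(v,v) ∨ N(x,x) ∨ ¬N(u,u))

∃q ∃v ∃u ∃x (N(v,q) ∧ N(v,v) ∨ N(x,x) ∨ ¬N(u,u))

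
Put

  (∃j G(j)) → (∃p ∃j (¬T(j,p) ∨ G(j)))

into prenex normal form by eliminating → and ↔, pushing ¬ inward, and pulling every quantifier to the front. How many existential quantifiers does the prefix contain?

2

Rewrite implications/biconditionals: A → B as ¬A ∨ B.
  ¬(∃j G(j)) ∨ (∃p ∃j (¬T(j,p) ∨ G(j)))
Push ¬ through the quantifiers and connectives to reach negation normal form:
  (∀j ¬G(j)) ∨ (∃p ∃j (¬T(j,p) ∨ G(j)))
Give each quantifier a distinct variable: j↦w.
  (∀j ¬G(j)) ∨ (∃p ∃w (¬T(w,p) ∨ G(w)))
Extract every quantifier outward, since the variables are now distinct and don't occur free across branches:
  ∀j ∃p ∃w (¬G(j) ∨ ¬T(w,p) ∨ G(w))
The prefix is ∀j ∃p ∃w: 1 universal, 2 existential.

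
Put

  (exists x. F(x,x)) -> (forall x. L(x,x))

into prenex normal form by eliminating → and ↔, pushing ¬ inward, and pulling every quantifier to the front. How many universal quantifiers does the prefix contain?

2

Rewrite implications/biconditionals: A → B as ¬A ∨ B.
  ~(exists x. F(x,x)) | (forall x. L(x,x))
Drive negations inward (¬∀x A ≡ ∃x ¬A, ¬∃x A ≡ ∀x ¬A, De Morgan for ∧/∨):
  (forall x. ~F(x,x)) | (forall x. L(x,x))
Rename bound variables to avoid capture: x↦s.
  (forall x. ~F(x,x)) | (forall s. L(s,s))
Extract every quantifier outward, since the variables are now distinct and don't occur free across branches:
  forall x. forall s. (~F(x,x) | L(s,s))
The prefix is forall x forall s: 2 universal, 0 existential.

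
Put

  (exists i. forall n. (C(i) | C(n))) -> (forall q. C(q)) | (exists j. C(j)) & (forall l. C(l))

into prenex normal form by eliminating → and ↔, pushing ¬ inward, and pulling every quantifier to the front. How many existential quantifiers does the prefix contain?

2

Rewrite implications/biconditionals: A → B as ¬A ∨ B.
  ~(exists i. forall n. (C(i) | C(n))) | (forall q. C(q)) | (exists j. C(j)) & (forall l. C(l))
Drive negations inward (¬∀x A ≡ ∃x ¬A, ¬∃x A ≡ ∀x ¬A, De Morgan for ∧/∨):
  (forall i. exists n. (~C(i) & ~C(n))) | (forall q. C(q)) | (exists j. C(j)) & (forall l. C(l))
All bound variables are already distinct, so no renaming is needed.
Extract every quantifier outward, since the variables are now distinct and don't occur free across branches:
  forall i. exists n. forall q. exists j. forall l. (~C(i) & ~C(n) | C(q) | C(j) & C(l))
The prefix is forall i exists n forall q exists j forall l: 3 universal, 2 existential.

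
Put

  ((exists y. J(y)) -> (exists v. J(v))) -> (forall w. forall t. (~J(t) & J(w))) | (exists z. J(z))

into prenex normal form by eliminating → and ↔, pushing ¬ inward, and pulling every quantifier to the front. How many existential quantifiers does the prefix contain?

2

Rewrite implications/biconditionals: A → B as ¬A ∨ B.
  ~(~(exists y. J(y)) | (exists v. J(v))) | (forall w. forall t. (~J(t) & J(w))) | (exists z. J(z))
Drive negations inward (¬∀x A ≡ ∃x ¬A, ¬∃x A ≡ ∀x ¬A, De Morgan for ∧/∨):
  (exists y. J(y)) & (forall v. ~J(v)) | (forall w. forall t. (~J(t) & J(w))) | (exists z. J(z))
All bound variables are already distinct, so no renaming is needed.
Extract every quantifier outward, since the variables are now distinct and don't occur free across branches:
  exists y. forall v. forall w. forall t. exists z. (J(y) & ~J(v) | ~J(t) & J(w) | J(z))
The prefix is exists y forall v forall w forall t exists z: 3 universal, 2 existential.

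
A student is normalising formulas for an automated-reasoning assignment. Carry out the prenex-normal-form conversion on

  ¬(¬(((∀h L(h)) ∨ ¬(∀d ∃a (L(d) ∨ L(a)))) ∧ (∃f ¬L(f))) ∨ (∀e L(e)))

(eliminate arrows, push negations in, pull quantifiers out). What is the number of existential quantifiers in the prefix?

3

Move each ¬ inward, flipping quantifiers it crosses:
  ((∀h L(h)) ∨ (∃d ∀a (¬L(d) ∧ ¬L(a)))) ∧ (∃f ¬L(f)) ∧ (∃e ¬L(e))
All bound variables are already distinct, so no renaming is needed.
Extract every quantifier outward, since the variables are now distinct and don't occur free across branches:
  ∀h ∃d ∀a ∃f ∃e ((L(h) ∨ ¬L(d) ∧ ¬L(a)) ∧ ¬L(f) ∧ ¬L(e))
The prefix is ∀h ∃d ∀a ∃f ∃e: 2 universal, 3 existential.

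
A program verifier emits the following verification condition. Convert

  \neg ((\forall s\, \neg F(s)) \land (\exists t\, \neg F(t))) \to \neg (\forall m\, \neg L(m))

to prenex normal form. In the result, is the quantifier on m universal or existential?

Eliminate → and ↔ using ¬ and ∨.
  \neg \neg ((\forall s\, \neg F(s)) \land (\exists t\, \neg F(t))) \lor \neg (\forall m\, \neg L(m))
Move each ¬ inward, flipping quantifiers it crosses:
  (\forall s\, \neg F(s)) \land (\exists t\, \neg F(t)) \lor (\exists m\, L(m))
Pull the quantifiers to the front (each side's bound variable is not free in the other side):
  \forall s\, \exists t\, \exists m\, (\neg F(s) \land \neg F(t) \lor L(m))
The quantifier \forall m sits under an odd number of negations (counting the antecedent side of each →), so it flips to \exists m.

existential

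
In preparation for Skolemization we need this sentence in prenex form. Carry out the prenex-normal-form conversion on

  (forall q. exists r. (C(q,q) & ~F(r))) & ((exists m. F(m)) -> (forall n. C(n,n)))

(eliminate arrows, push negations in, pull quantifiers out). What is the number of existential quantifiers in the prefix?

Eliminate → and ↔ using ¬ and ∨.
  (forall q. exists r. (C(q,q) & ~F(r))) & (~(exists m. F(m)) | (forall n. C(n,n)))
Push ¬ through the quantifiers and connectives to reach negation normal form:
  (forall q. exists r. (C(q,q) & ~F(r))) & ((forall m. ~F(m)) | (forall n. C(n,n)))
All bound variables are already distinct, so no renaming is needed.
Extract every quantifier outward, since the variables are now distinct and don't occur free across branches:
  forall q. exists r. forall m. forall n. (C(q,q) & ~F(r) & (~F(m) | C(n,n)))
The prefix is forall q exists r forall m forall n: 3 universal, 1 existential.

1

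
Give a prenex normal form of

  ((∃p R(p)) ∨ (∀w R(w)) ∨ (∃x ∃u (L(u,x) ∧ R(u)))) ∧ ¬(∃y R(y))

Move each ¬ inward, flipping quantifiers it crosses:
  ((∃p R(p)) ∨ (∀w R(w)) ∨ (∃x ∃u (L(u,x) ∧ R(u)))) ∧ (∀y ¬R(y))
All bound variables are already distinct, so no renaming is needed.
Finally move all quantifiers to the prefix:
  ∃p ∀w ∃x ∃u ∀y ((R(p) ∨ R(w) ∨ L(u,x) ∧ R(u)) ∧ ¬R(y))

∃p ∀w ∃x ∃u ∀y ((R(p) ∨ R(w) ∨ L(u,x) ∧ R(u)) ∧ ¬R(y))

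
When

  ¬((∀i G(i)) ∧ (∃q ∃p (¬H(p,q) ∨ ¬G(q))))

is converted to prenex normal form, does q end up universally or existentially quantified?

universal

Move each ¬ inward, flipping quantifiers it crosses:
  (∃i ¬G(i)) ∨ (∀q ∀p (H(p,q) ∧ G(q)))
All bound variables are already distinct, so no renaming is needed.
Finally move all quantifiers to the prefix:
  ∃i ∀q ∀p (¬G(i) ∨ H(p,q) ∧ G(q))
The quantifier ∃q sits under an odd number of negations, so it flips to ∀q.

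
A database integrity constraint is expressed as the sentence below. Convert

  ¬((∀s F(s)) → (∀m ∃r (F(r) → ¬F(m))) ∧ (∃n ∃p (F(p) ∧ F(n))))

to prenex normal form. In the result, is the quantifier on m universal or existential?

Eliminate → and ↔ using ¬ and ∨.
  ¬(¬(∀s F(s)) ∨ (∀m ∃r (¬F(r) ∨ ¬F(m))) ∧ (∃n ∃p (F(p) ∧ F(n))))
Push ¬ through the quantifiers and connectives to reach negation normal form:
  (∀s F(s)) ∧ ((∃m ∀r (F(r) ∧ F(m))) ∨ (∀n ∀p (¬F(p) ∨ ¬F(n))))
All bound variables are already distinct, so no renaming is needed.
Pull the quantifiers to the front (each side's bound variable is not free in the other side):
  ∀s ∃m ∀r ∀n ∀p (F(s) ∧ (F(r) ∧ F(m) ∨ ¬F(p) ∨ ¬F(n)))
The quantifier ∀m sits under an odd number of negations (counting the antecedent side of each →), so it flips to ∃m.

existential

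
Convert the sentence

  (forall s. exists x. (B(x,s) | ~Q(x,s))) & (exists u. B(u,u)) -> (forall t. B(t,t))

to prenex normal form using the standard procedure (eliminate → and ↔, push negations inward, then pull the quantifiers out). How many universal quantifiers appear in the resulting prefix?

3

First replace A → B with ¬A ∨ B.
  ~((forall s. exists x. (B(x,s) | ~Q(x,s))) & (exists u. B(u,u))) | (forall t. B(t,t))
Drive negations inward (¬∀x A ≡ ∃x ¬A, ¬∃x A ≡ ∀x ¬A, De Morgan for ∧/∨):
  (exists s. forall x. (~B(x,s) & Q(x,s))) | (forall u. ~B(u,u)) | (forall t. B(t,t))
All bound variables are already distinct, so no renaming is needed.
Finally move all quantifiers to the prefix:
  exists s. forall x. forall u. forall t. (~B(x,s) & Q(x,s) | ~B(u,u) | B(t,t))
The prefix is exists s forall x forall u forall t: 3 universal, 1 existential.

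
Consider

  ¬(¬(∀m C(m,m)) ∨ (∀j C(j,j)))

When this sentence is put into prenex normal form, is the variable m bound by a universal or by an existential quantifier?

universal

Push ¬ through the quantifiers and connectives to reach negation normal form:
  (∀m C(m,m)) ∧ (∃j ¬C(j,j))
Finally move all quantifiers to the prefix:
  ∀m ∃j (C(m,m) ∧ ¬C(j,j))
The quantifier ∀m sits under an even number of negations, so it remains universal.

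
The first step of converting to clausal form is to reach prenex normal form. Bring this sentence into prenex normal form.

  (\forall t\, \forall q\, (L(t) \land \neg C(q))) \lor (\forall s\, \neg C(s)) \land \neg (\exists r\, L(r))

\forall t\, \forall q\, \forall s\, \forall r\, (L(t) \land \neg C(q) \lor \neg C(s) \land \neg L(r))

Push ¬ through the quantifiers and connectives to reach negation normal form:
  (\forall t\, \forall q\, (L(t) \land \neg C(q))) \lor (\forall s\, \neg C(s)) \land (\forall r\, \neg L(r))
Extract every quantifier outward, since the variables are now distinct and don't occur free across branches:
  \forall t\, \forall q\, \forall s\, \forall r\, (L(t) \land \neg C(q) \lor \neg C(s) \land \neg L(r))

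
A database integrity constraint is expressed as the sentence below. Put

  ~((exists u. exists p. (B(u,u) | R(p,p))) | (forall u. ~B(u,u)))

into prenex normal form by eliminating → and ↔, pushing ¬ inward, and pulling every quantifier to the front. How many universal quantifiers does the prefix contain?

Move each ¬ inward, flipping quantifiers it crosses:
  (forall u. forall p. (~B(u,u) & ~R(p,p))) & (exists u. B(u,u))
Standardize variables apart so no two quantifiers bind the same name: u↦c.
  (forall u. forall p. (~B(u,u) & ~R(p,p))) & (exists c. B(c,c))
Pull the quantifiers to the front (each side's bound variable is not free in the other side):
  forall u. forall p. exists c. (~B(u,u) & ~R(p,p) & B(c,c))
The prefix is forall u forall p exists c: 2 universal, 1 existential.

2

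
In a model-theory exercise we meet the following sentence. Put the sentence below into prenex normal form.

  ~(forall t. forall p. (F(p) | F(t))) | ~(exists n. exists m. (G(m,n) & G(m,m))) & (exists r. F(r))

Push ¬ through the quantifiers and connectives to reach negation normal form:
  (exists t. exists p. (~F(p) & ~F(t))) | (forall n. forall m. (~G(m,n) | ~G(m,m))) & (exists r. F(r))
All bound variables are already distinct, so no renaming is needed.
Finally move all quantifiers to the prefix:
  exists t. exists p. forall n. forall m. exists r. (~F(p) & ~F(t) | (~G(m,n) | ~G(m,m)) & F(r))

exists t. exists p. forall n. forall m. exists r. (~F(p) & ~F(t) | (~G(m,n) | ~G(m,m)) & F(r))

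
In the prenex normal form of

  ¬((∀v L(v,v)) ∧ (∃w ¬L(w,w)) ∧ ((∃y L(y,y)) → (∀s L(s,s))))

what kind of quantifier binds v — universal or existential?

First replace A → B with ¬A ∨ B.
  ¬((∀v L(v,v)) ∧ (∃w ¬L(w,w)) ∧ (¬(∃y L(y,y)) ∨ (∀s L(s,s))))
Push ¬ through the quantifiers and connectives to reach negation normal form:
  (∃v ¬L(v,v)) ∨ (∀w L(w,w)) ∨ (∃y L(y,y)) ∧ (∃s ¬L(s,s))
All bound variables are already distinct, so no renaming is needed.
Pull the quantifiers to the front (each side's bound variable is not free in the other side):
  ∃v ∀w ∃y ∃s (¬L(v,v) ∨ L(w,w) ∨ L(y,y) ∧ ¬L(s,s))
The quantifier ∀v sits under an odd number of negations (counting the antecedent side of each →), so it flips to ∃v.

existential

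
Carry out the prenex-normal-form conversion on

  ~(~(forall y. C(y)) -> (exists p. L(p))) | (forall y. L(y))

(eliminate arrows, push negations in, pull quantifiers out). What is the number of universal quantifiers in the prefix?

First replace A → B with ¬A ∨ B.
  ~(~~(forall y. C(y)) | (exists p. L(p))) | (forall y. L(y))
Drive negations inward (¬∀x A ≡ ∃x ¬A, ¬∃x A ≡ ∀x ¬A, De Morgan for ∧/∨):
  (exists y. ~C(y)) & (forall p. ~L(p)) | (forall y. L(y))
Give each quantifier a distinct variable: y↦b.
  (exists y. ~C(y)) & (forall p. ~L(p)) | (forall b. L(b))
Pull the quantifiers to the front (each side's bound variable is not free in the other side):
  exists y. forall p. forall b. (~C(y) & ~L(p) | L(b))
The prefix is exists y forall p forall b: 2 universal, 1 existential.

2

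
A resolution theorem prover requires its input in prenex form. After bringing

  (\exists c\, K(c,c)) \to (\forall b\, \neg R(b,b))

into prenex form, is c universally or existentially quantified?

First replace A → B with ¬A ∨ B.
  \neg (\exists c\, K(c,c)) \lor (\forall b\, \neg R(b,b))
Move each ¬ inward, flipping quantifiers it crosses:
  (\forall c\, \neg K(c,c)) \lor (\forall b\, \neg R(b,b))
Pull the quantifiers to the front (each side's bound variable is not free in the other side):
  \forall c\, \forall b\, (\neg K(c,c) \lor \neg R(b,b))
The quantifier \exists c sits under an odd number of negations (counting the antecedent side of each →), so it flips to \forall c.

universal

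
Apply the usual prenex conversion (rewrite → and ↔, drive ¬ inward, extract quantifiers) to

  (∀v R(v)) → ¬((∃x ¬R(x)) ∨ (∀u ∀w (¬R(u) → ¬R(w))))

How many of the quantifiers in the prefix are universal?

1

Eliminate → and ↔ using ¬ and ∨.
  ¬(∀v R(v)) ∨ ¬((∃x ¬R(x)) ∨ (∀u ∀w (¬¬R(u) ∨ ¬R(w))))
Move each ¬ inward, flipping quantifiers it crosses:
  (∃v ¬R(v)) ∨ (∀x R(x)) ∧ (∃u ∃w (¬R(u) ∧ R(w)))
All bound variables are already distinct, so no renaming is needed.
Extract every quantifier outward, since the variables are now distinct and don't occur free across branches:
  ∃v ∀x ∃u ∃w (¬R(v) ∨ R(x) ∧ ¬R(u) ∧ R(w))
The prefix is ∃v ∀x ∃u ∃w: 1 universal, 3 existential.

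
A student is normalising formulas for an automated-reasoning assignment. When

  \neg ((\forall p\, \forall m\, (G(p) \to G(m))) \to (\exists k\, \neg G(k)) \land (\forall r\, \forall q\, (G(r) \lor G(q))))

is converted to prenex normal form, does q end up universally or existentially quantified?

existential

First replace A → B with ¬A ∨ B.
  \neg (\neg (\forall p\, \forall m\, (\neg G(p) \lor G(m))) \lor (\exists k\, \neg G(k)) \land (\forall r\, \forall q\, (G(r) \lor G(q))))
Move each ¬ inward, flipping quantifiers it crosses:
  (\forall p\, \forall m\, (\neg G(p) \lor G(m))) \land ((\forall k\, G(k)) \lor (\exists r\, \exists q\, (\neg G(r) \land \neg G(q))))
All bound variables are already distinct, so no renaming is needed.
Pull the quantifiers to the front (each side's bound variable is not free in the other side):
  \forall p\, \forall m\, \forall k\, \exists r\, \exists q\, ((\neg G(p) \lor G(m)) \land (G(k) \lor \neg G(r) \land \neg G(q)))
The quantifier \forall q sits under an odd number of negations (counting the antecedent side of each →), so it flips to \exists q.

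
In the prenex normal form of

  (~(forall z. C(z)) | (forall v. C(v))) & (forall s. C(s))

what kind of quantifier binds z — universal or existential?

Push ¬ through the quantifiers and connectives to reach negation normal form:
  ((exists z. ~C(z)) | (forall v. C(v))) & (forall s. C(s))
Finally move all quantifiers to the prefix:
  exists z. forall v. forall s. ((~C(z) | C(v)) & C(s))
The quantifier forall z sits under an odd number of negations, so it flips to exists z.

existential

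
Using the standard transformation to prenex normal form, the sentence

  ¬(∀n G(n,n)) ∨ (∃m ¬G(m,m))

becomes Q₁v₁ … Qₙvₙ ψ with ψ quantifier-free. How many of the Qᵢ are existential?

2

Push ¬ through the quantifiers and connectives to reach negation normal form:
  (∃n ¬G(n,n)) ∨ (∃m ¬G(m,m))
All bound variables are already distinct, so no renaming is needed.
Pull the quantifiers to the front (each side's bound variable is not free in the other side):
  ∃n ∃m (¬G(n,n) ∨ ¬G(m,m))
The prefix is ∃n ∃m: 0 universal, 2 existential.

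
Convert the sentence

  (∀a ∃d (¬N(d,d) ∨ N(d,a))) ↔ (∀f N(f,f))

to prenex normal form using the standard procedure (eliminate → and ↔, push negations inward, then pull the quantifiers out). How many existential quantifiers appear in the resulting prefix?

3

Rewrite implications/biconditionals: A → B as ¬A ∨ B; A ↔ B as (¬A ∨ B) ∧ (¬B ∨ A).
  (¬(∀a ∃d (¬N(d,d) ∨ N(d,a))) ∨ (∀f N(f,f))) ∧ (¬(∀f N(f,f)) ∨ (∀a ∃d (¬N(d,d) ∨ N(d,a))))
Move each ¬ inward, flipping quantifiers it crosses:
  ((∃a ∀d (N(d,d) ∧ ¬N(d,a))) ∨ (∀f N(f,f))) ∧ ((∃f ¬N(f,f)) ∨ (∀a ∃d (¬N(d,d) ∨ N(d,a))))
Give each quantifier a distinct variable: f↦v1, a↦p, d↦u1.
  ((∃a ∀d (N(d,d) ∧ ¬N(d,a))) ∨ (∀f N(f,f))) ∧ ((∃v1 ¬N(v1,v1)) ∨ (∀p ∃u1 (¬N(u1,u1) ∨ N(u1,p))))
Finally move all quantifiers to the prefix:
  ∃a ∀d ∀f ∃v1 ∀p ∃u1 ((N(d,d) ∧ ¬N(d,a) ∨ N(f,f)) ∧ (¬N(v1,v1) ∨ ¬N(u1,u1) ∨ N(u1,p)))
The prefix is ∃a ∀d ∀f ∃v1 ∀p ∃u1: 3 universal, 3 existential.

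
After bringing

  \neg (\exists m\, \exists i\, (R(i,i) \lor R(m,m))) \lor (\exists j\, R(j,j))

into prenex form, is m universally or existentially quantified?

Push ¬ through the quantifiers and connectives to reach negation normal form:
  (\forall m\, \forall i\, (\neg R(i,i) \land \neg R(m,m))) \lor (\exists j\, R(j,j))
All bound variables are already distinct, so no renaming is needed.
Extract every quantifier outward, since the variables are now distinct and don't occur free across branches:
  \forall m\, \forall i\, \exists j\, (\neg R(i,i) \land \neg R(m,m) \lor R(j,j))
The quantifier \exists m sits under an odd number of negations, so it flips to \forall m.

universal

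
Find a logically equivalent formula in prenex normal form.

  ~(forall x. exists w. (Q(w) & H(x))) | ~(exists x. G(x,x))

Drive negations inward (¬∀x A ≡ ∃x ¬A, ¬∃x A ≡ ∀x ¬A, De Morgan for ∧/∨):
  (exists x. forall w. (~Q(w) | ~H(x))) | (forall x. ~G(x,x))
Rename bound variables to avoid capture: x↦a.
  (exists x. forall w. (~Q(w) | ~H(x))) | (forall a. ~G(a,a))
Finally move all quantifiers to the prefix:
  exists x. forall w. forall a. (~Q(w) | ~H(x) | ~G(a,a))

exists x. forall w. forall a. (~Q(w) | ~H(x) | ~G(a,a))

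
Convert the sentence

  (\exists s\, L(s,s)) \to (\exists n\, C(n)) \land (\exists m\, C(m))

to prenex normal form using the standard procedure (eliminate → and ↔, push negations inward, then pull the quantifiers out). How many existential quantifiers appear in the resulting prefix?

2

First replace A → B with ¬A ∨ B.
  \neg (\exists s\, L(s,s)) \lor (\exists n\, C(n)) \land (\exists m\, C(m))
Push ¬ through the quantifiers and connectives to reach negation normal form:
  (\forall s\, \neg L(s,s)) \lor (\exists n\, C(n)) \land (\exists m\, C(m))
All bound variables are already distinct, so no renaming is needed.
Finally move all quantifiers to the prefix:
  \forall s\, \exists n\, \exists m\, (\neg L(s,s) \lor C(n) \land C(m))
The prefix is \forall s \exists n \exists m: 1 universal, 2 existential.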